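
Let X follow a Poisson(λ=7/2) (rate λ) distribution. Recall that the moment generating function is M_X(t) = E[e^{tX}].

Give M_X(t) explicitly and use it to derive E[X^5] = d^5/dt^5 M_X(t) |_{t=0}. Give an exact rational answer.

E[X^5] = M′′′′′(0) = 105119/32

M_X(t) = e^(7*e^(t)/2 - 7/2)
M′(t) = 7*e^(-7/2)*e^(t)*e^(7*e^(t)/2)/2
M′′(t) = (49*e^(2*t)*e^(7*e^(t)/2) + 14*e^(t)*e^(7*e^(t)/2))*e^(-7/2)/4
M′′′(t) = (343*e^(3*t)*e^(7*e^(t)/2) + 294*e^(2*t)*e^(7*e^(t)/2) + 28*e^(t)*e^(7*e^(t)/2))*e^(-7/2)/8
M′′′′(t) = (2401*e^(4*t)*e^(7*e^(t)/2) + 4116*e^(3*t)*e^(7*e^(t)/2) + 1372*e^(2*t)*e^(7*e^(t)/2) + 56*e^(t)*e^(7*e^(t)/2))*e^(-7/2)/16
M′′′′′(t) = (16807*e^(5*t)*e^(7*e^(t)/2) + 48020*e^(4*t)*e^(7*e^(t)/2) + 34300*e^(3*t)*e^(7*e^(t)/2) + 5880*e^(2*t)*e^(7*e^(t)/2) + 112*e^(t)*e^(7*e^(t)/2))*e^(-7/2)/32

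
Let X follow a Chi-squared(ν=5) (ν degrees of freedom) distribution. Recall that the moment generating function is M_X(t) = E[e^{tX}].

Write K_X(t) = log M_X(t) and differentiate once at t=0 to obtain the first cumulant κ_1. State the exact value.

M_X(t) = (1 - 2*t)^(-5/2)
K_X(t) = log M_X(t) = -5*log(1 - 2*t)/2
dK/dt = -5/(2*t - 1)

κ_1 = dK/dt |_{t=0} = 5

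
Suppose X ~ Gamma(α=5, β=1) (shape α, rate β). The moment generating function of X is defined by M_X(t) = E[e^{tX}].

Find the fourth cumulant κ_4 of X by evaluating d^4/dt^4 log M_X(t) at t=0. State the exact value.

κ_4 = D^4[K](0) = 30

M_X(t) = (1 - t)^(-5)
K_X(t) = log M_X(t) = -5*log(1 - t)
D^4[K](t) = 30/(t^4 - 4*t^3 + 6*t^2 - 4*t + 1)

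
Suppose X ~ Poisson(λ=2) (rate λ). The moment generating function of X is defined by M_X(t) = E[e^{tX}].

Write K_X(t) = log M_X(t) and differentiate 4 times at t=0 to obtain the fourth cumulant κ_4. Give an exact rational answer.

κ_4 = d^4K/dt^4 |_{t=0} = 2

M_X(t) = e^(2*e^(t) - 2)
K_X(t) = log M_X(t) = 2*e^(t) - 2
dK/dt = 2*e^(t)
d^2K/dt^2 = 2*e^(t)
d^3K/dt^3 = 2*e^(t)
d^4K/dt^4 = 2*e^(t)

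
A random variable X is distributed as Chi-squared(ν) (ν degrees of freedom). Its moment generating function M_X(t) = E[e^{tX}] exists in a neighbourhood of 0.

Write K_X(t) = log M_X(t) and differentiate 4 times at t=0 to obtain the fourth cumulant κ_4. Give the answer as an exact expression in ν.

κ_4 = K′′′′(0) = 48*ν

M_X(t) = (1 - 2*t)^(-ν/2)
K_X(t) = log M_X(t) = -ν*log(1 - 2*t)/2
K′(t) = -ν/(2*t - 1)
K′′(t) = 2*ν/(4*t^2 - 4*t + 1)
K′′′(t) = -8*ν/(8*t^3 - 12*t^2 + 6*t - 1)
K′′′′(t) = 48*ν/(16*t^4 - 32*t^3 + 24*t^2 - 8*t + 1)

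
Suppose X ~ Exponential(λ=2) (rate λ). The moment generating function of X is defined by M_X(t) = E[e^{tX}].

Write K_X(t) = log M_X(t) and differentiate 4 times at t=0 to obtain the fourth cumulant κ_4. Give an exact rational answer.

κ_4 = D^4[K](0) = 3/8

M_X(t) = 2/(2 - t)
K_X(t) = log M_X(t) = -log(2 - t) + log(2)
D^4[K](t) = 6/(t^4 - 8*t^3 + 24*t^2 - 32*t + 16)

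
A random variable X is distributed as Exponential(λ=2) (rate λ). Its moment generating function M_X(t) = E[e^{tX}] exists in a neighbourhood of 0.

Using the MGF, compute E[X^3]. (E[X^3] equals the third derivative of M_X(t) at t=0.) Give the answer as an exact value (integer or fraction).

E[X^3] = M^(3)(0) = 3/4

M_X(t) = 2/(2 - t)
M^(3)(t) = 12/(t^4 - 8*t^3 + 24*t^2 - 32*t + 16)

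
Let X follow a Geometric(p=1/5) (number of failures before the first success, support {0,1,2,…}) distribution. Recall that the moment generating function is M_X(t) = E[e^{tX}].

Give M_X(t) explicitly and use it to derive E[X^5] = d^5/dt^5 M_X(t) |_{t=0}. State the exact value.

M_X(t) = 1/(5*(1 - 4*e^(t)/5))

E[X^5] = D^5[M](0) = 194404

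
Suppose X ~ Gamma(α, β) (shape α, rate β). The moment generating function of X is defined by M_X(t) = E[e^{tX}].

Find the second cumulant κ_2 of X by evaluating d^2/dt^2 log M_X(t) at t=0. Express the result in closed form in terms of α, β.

κ_2 = K^(2)(0) = α/β^2

M_X(t) = (β/(β - t))^α
K_X(t) = log M_X(t) = α*(log(β) - log(β - t))
K^(2)(t) = α/(β^2 - 2*β*t + t^2)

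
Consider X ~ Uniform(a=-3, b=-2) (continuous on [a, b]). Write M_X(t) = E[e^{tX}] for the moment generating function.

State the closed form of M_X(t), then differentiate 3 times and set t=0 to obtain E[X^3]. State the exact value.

E[X^3] = M′′′(0) = -65/4

M_X(t) = (e^(-2*t) - e^(-3*t))/t
M′(t) = (-2*t*e^(t) + 3*t - e^(t) + 1)*e^(-3*t)/t^2
M′′(t) = (4*t^2*e^(t) - 9*t^2 + 4*t*e^(t) - 6*t + 2*e^(t) - 2)*e^(-3*t)/t^3
M′′′(t) = (-8*t^3*e^(t) + 27*t^3 - 12*t^2*e^(t) + 27*t^2 - 12*t*e^(t) + 18*t - 6*e^(t) + 6)*e^(-3*t)/t^4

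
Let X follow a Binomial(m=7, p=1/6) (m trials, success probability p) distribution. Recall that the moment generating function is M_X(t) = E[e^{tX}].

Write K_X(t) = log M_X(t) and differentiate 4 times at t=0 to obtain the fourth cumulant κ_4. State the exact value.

M_X(t) = (e^(t)/6 + 5/6)^7
K_X(t) = log M_X(t) = 7*log(e^(t)/6 + 5/6)
K′(t) = 7*e^(t)/(e^(t) + 5)
K′′(t) = 35*e^(t)/(e^(2*t) + 10*e^(t) + 25)
K′′′(t) = (-35*e^(2*t) + 175*e^(t))/(e^(3*t) + 15*e^(2*t) + 75*e^(t) + 125)
K′′′′(t) = (35*e^(3*t) - 700*e^(2*t) + 875*e^(t))/(e^(4*t) + 20*e^(3*t) + 150*e^(2*t) + 500*e^(t) + 625)

κ_4 = K′′′′(0) = 35/216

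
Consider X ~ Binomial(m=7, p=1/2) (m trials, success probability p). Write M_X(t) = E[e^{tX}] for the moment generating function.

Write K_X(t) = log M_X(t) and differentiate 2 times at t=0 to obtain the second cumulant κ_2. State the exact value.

κ_2 = K′′(0) = 7/4

M_X(t) = (e^(t)/2 + 1/2)^7
K_X(t) = log M_X(t) = 7*log(e^(t)/2 + 1/2)
K′(t) = 7*e^(t)/(e^(t) + 1)
K′′(t) = 7*e^(t)/(e^(2*t) + 2*e^(t) + 1)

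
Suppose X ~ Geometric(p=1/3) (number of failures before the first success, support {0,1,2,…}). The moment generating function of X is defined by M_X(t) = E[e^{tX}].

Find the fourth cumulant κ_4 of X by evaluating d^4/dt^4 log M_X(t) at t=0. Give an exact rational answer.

M_X(t) = 1/(3*(1 - 2*e^(t)/3))
K_X(t) = log M_X(t) = -log(1 - 2*e^(t)/3) - log(3)
dK/dt = -2*e^(t)/(2*e^(t) - 3)
d^2K/dt^2 = 6*e^(t)/(4*e^(2*t) - 12*e^(t) + 9)
d^3K/dt^3 = (-12*e^(2*t) - 18*e^(t))/(8*e^(3*t) - 36*e^(2*t) + 54*e^(t) - 27)
d^4K/dt^4 = (24*e^(3*t) + 144*e^(2*t) + 54*e^(t))/(16*e^(4*t) - 96*e^(3*t) + 216*e^(2*t) - 216*e^(t) + 81)

κ_4 = d^4K/dt^4 |_{t=0} = 222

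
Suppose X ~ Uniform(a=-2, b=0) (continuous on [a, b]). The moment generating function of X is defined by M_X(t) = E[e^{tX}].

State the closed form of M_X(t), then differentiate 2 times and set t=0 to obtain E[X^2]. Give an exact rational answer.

M_X(t) = (1 - e^(-2*t))/(2*t)
M^(2)(t) = (-2*t^2 - 2*t + e^(2*t) - 1)*e^(-2*t)/t^3

E[X^2] = M^(2)(0) = 4/3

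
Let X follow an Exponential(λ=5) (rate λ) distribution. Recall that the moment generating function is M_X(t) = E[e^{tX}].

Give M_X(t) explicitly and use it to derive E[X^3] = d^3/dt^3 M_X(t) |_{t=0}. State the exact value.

M_X(t) = 5/(5 - t)
M^(3)(t) = 30/(t^4 - 20*t^3 + 150*t^2 - 500*t + 625)

E[X^3] = M^(3)(0) = 6/125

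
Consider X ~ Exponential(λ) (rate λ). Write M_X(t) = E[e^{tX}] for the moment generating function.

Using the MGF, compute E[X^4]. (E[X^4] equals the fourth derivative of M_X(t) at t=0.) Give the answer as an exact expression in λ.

E[X^4] = d^4M/dt^4 |_{t=0} = 24/λ^4

M_X(t) = λ/(λ - t)
dM/dt = λ/(λ^2 - 2*λ*t + t^2)
d^2M/dt^2 = -2*λ/(-λ^3 + 3*λ^2*t - 3*λ*t^2 + t^3)
d^3M/dt^3 = 6*λ/(λ^4 - 4*λ^3*t + 6*λ^2*t^2 - 4*λ*t^3 + t^4)
d^4M/dt^4 = -24*λ/(-λ^5 + 5*λ^4*t - 10*λ^3*t^2 + 10*λ^2*t^3 - 5*λ*t^4 + t^5)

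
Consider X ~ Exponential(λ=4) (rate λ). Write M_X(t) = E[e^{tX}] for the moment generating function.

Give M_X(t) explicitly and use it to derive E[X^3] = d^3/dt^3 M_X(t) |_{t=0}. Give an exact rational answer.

E[X^3] = M′′′(0) = 3/32

M_X(t) = 4/(4 - t)
M′(t) = 4/(t^2 - 8*t + 16)
M′′(t) = -8/(t^3 - 12*t^2 + 48*t - 64)
M′′′(t) = 24/(t^4 - 16*t^3 + 96*t^2 - 256*t + 256)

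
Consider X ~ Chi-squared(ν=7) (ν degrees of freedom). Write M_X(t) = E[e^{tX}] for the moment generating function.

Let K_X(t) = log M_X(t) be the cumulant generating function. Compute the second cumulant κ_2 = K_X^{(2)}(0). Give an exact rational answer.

κ_2 = K^(2)(0) = 14

M_X(t) = (1 - 2*t)^(-7/2)
K_X(t) = log M_X(t) = -7*log(1 - 2*t)/2
K^(2)(t) = 14/(4*t^2 - 4*t + 1)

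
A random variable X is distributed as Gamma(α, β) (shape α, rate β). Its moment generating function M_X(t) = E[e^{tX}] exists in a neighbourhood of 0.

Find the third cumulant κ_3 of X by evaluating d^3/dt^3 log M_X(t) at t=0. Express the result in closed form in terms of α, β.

M_X(t) = (β/(β - t))^α
K_X(t) = log M_X(t) = α*(log(β) - log(β - t))
K′(t) = -α/(-β + t)
K′′(t) = α/(β^2 - 2*β*t + t^2)
K′′′(t) = -2*α/(-β^3 + 3*β^2*t - 3*β*t^2 + t^3)

κ_3 = K′′′(0) = 2*α/β^3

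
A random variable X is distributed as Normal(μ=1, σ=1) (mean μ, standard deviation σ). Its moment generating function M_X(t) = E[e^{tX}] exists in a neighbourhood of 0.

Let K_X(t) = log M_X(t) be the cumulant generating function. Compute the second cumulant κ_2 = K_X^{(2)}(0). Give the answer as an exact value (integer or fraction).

M_X(t) = e^(t^2/2 + t)
K_X(t) = log M_X(t) = t^2/2 + t
K′(t) = t + 1
K′′(t) = 1

κ_2 = K′′(0) = 1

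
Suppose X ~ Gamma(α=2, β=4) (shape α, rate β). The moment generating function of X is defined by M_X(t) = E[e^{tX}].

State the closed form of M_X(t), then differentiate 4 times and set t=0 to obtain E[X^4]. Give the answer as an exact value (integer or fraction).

M_X(t) = 16/(4 - t)^2
M′(t) = -32/(t^3 - 12*t^2 + 48*t - 64)
M′′(t) = 96/(t^4 - 16*t^3 + 96*t^2 - 256*t + 256)
M′′′(t) = -384/(t^5 - 20*t^4 + 160*t^3 - 640*t^2 + 1280*t - 1024)
M′′′′(t) = 1920/(t^6 - 24*t^5 + 240*t^4 - 1280*t^3 + 3840*t^2 - 6144*t + 4096)

E[X^4] = M′′′′(0) = 15/32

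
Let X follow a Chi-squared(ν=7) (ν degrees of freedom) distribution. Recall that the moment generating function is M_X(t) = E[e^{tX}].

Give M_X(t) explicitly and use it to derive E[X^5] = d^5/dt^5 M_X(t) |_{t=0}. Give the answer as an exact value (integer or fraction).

M_X(t) = (1 - 2*t)^(-7/2)
M′(t) = 7/(16*t^4*√(1 - 2*t) - 32*t^3*√(1 - 2*t) + 24*t^2*√(1 - 2*t) - 8*t*√(1 - 2*t) + √(1 - 2*t))
M′′(t) = -63/(32*t^5*√(1 - 2*t) - 80*t^4*√(1 - 2*t) + 80*t^3*√(1 - 2*t) - 40*t^2*√(1 - 2*t) + 10*t*√(1 - 2*t) - √(1 - 2*t))
M′′′(t) = 693/(64*t^6*√(1 - 2*t) - 192*t^5*√(1 - 2*t) + 240*t^4*√(1 - 2*t) - 160*t^3*√(1 - 2*t) + 60*t^2*√(1 - 2*t) - 12*t*√(1 - 2*t) + √(1 - 2*t))

E[X^5] = M′′′′′(0) = 135135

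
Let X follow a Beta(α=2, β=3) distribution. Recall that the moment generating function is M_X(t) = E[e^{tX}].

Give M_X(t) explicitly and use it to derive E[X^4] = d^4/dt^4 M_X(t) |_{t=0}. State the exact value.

E[X^4] = d^4M/dt^4 |_{t=0} = 1/14

M_X(t) = ₁F₁(2; 5; t)
dM/dt = 2*₁F₁(3; 6; t)/5
d^2M/dt^2 = ₁F₁(4; 7; t)/5
d^3M/dt^3 = 4*₁F₁(5; 8; t)/35
d^4M/dt^4 = ₁F₁(6; 9; t)/14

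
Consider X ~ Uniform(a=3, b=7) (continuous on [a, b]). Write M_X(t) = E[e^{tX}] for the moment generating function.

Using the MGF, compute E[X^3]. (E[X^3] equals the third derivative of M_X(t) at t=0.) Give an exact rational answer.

E[X^3] = M^(3)(0) = 145

M_X(t) = (e^(7*t) - e^(3*t))/(4*t)
M^(3)(t) = (343*t^3*e^(7*t) - 27*t^3*e^(3*t) - 147*t^2*e^(7*t) + 27*t^2*e^(3*t) + 42*t*e^(7*t) - 18*t*e^(3*t) - 6*e^(7*t) + 6*e^(3*t))/(4*t^4)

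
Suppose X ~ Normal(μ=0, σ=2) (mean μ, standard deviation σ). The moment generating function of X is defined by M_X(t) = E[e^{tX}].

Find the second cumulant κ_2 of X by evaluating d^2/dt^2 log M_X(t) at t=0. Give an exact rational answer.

κ_2 = d^2K/dt^2 |_{t=0} = 4

M_X(t) = e^(2*t^2)
K_X(t) = log M_X(t) = 2*t^2
dK/dt = 4*t
d^2K/dt^2 = 4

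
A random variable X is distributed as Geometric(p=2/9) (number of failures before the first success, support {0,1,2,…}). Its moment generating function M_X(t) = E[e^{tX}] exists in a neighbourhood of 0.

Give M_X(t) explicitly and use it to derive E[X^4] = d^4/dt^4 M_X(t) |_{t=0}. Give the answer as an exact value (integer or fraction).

E[X^4] = D^4[M](0) = 5320

M_X(t) = 2/(9*(1 - 7*e^(t)/9))
D^4[M](t) = (-4802*e^(4*t) - 67914*e^(3*t) - 87318*e^(2*t) - 10206*e^(t))/(16807*e^(5*t) - 108045*e^(4*t) + 277830*e^(3*t) - 357210*e^(2*t) + 229635*e^(t) - 59049)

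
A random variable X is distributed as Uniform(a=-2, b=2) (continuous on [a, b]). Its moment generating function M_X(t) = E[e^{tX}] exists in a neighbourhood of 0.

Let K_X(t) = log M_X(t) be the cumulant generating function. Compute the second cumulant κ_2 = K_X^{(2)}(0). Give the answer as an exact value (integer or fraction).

M_X(t) = (e^(2*t) - e^(-2*t))/(4*t)
K_X(t) = log M_X(t) = -log(t) + log(e^(2*t) - e^(-2*t)) - 2*log(2)
K^(2)(t) = (-16*t^2*e^(4*t) + e^(8*t) - 2*e^(4*t) + 1)/(t^2*e^(8*t) - 2*t^2*e^(4*t) + t^2)

κ_2 = K^(2)(0) = 4/3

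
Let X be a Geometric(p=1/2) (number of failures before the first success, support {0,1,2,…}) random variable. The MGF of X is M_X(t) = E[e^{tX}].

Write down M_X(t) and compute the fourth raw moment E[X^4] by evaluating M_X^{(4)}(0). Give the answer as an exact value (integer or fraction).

M_X(t) = 1/(2*(1 - e^(t)/2))
M^(4)(t) = (-e^(4*t) - 22*e^(3*t) - 44*e^(2*t) - 8*e^(t))/(e^(5*t) - 10*e^(4*t) + 40*e^(3*t) - 80*e^(2*t) + 80*e^(t) - 32)

E[X^4] = M^(4)(0) = 75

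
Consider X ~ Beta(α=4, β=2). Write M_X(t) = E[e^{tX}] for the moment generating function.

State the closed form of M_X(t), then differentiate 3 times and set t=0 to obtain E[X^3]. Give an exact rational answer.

M_X(t) = ₁F₁(4; 6; t)
M^(3)(t) = 5*₁F₁(7; 9; t)/14

E[X^3] = M^(3)(0) = 5/14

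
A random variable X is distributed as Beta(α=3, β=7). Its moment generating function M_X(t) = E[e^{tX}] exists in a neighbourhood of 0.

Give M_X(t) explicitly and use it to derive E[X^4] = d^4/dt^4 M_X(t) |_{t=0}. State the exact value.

M_X(t) = ₁F₁(3; 10; t)
dM/dt = 3*₁F₁(4; 11; t)/10
d^2M/dt^2 = 6*₁F₁(5; 12; t)/55
d^3M/dt^3 = ₁F₁(6; 13; t)/22
d^4M/dt^4 = 3*₁F₁(7; 14; t)/143

E[X^4] = d^4M/dt^4 |_{t=0} = 3/143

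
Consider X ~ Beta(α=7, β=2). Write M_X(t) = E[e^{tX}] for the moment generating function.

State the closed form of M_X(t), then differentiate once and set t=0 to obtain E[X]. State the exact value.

M_X(t) = ₁F₁(7; 9; t)
M′(t) = 7*₁F₁(8; 10; t)/9

E[X] = M′(0) = 7/9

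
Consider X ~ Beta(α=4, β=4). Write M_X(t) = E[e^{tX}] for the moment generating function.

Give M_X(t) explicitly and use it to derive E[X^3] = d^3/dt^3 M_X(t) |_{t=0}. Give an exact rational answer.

E[X^3] = d^3M/dt^3 |_{t=0} = 1/6

M_X(t) = ₁F₁(4; 8; t)
dM/dt = ₁F₁(5; 9; t)/2
d^2M/dt^2 = 5*₁F₁(6; 10; t)/18
d^3M/dt^3 = ₁F₁(7; 11; t)/6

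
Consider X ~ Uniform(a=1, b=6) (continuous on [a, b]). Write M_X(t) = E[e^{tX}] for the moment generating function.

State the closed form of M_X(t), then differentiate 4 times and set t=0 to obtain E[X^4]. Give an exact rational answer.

M_X(t) = (e^(6*t) - e^(t))/(5*t)
D^4[M](t) = (1296*t^4*e^(6*t) - t^4*e^(t) - 864*t^3*e^(6*t) + 4*t^3*e^(t) + 432*t^2*e^(6*t) - 12*t^2*e^(t) - 144*t*e^(6*t) + 24*t*e^(t) + 24*e^(6*t) - 24*e^(t))/(5*t^5)

E[X^4] = D^4[M](0) = 311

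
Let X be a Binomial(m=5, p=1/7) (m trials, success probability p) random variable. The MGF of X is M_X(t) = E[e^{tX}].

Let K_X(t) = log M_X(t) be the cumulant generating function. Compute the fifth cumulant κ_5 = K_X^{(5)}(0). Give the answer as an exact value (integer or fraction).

M_X(t) = (e^(t)/7 + 6/7)^5
K_X(t) = log M_X(t) = 5*log(e^(t)/7 + 6/7)
K′(t) = 5*e^(t)/(e^(t) + 6)
K′′(t) = 30*e^(t)/(e^(2*t) + 12*e^(t) + 36)
K′′′(t) = (-30*e^(2*t) + 180*e^(t))/(e^(3*t) + 18*e^(2*t) + 108*e^(t) + 216)
K′′′′(t) = (30*e^(3*t) - 720*e^(2*t) + 1080*e^(t))/(e^(4*t) + 24*e^(3*t) + 216*e^(2*t) + 864*e^(t) + 1296)
K′′′′′(t) = (-30*e^(4*t) + 1980*e^(3*t) - 11880*e^(2*t) + 6480*e^(t))/(e^(5*t) + 30*e^(4*t) + 360*e^(3*t) + 2160*e^(2*t) + 6480*e^(t) + 7776)

κ_5 = K′′′′′(0) = -3450/16807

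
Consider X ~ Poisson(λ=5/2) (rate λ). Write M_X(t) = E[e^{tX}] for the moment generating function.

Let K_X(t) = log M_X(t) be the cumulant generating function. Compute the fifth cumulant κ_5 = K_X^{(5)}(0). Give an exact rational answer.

M_X(t) = e^(5*e^(t)/2 - 5/2)
K_X(t) = log M_X(t) = 5*e^(t)/2 - 5/2
D^5[K](t) = 5*e^(t)/2

κ_5 = D^5[K](0) = 5/2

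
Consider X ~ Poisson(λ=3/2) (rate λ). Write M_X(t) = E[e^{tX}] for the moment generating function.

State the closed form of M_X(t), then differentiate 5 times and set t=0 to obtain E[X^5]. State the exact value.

E[X^5] = M′′′′′(0) = 5691/32

M_X(t) = e^(3*e^(t)/2 - 3/2)
M′(t) = 3*e^(-3/2)*e^(t)*e^(3*e^(t)/2)/2
M′′(t) = (9*e^(2*t)*e^(3*e^(t)/2) + 6*e^(t)*e^(3*e^(t)/2))*e^(-3/2)/4
M′′′(t) = (27*e^(3*t)*e^(3*e^(t)/2) + 54*e^(2*t)*e^(3*e^(t)/2) + 12*e^(t)*e^(3*e^(t)/2))*e^(-3/2)/8
M′′′′(t) = (81*e^(4*t)*e^(3*e^(t)/2) + 324*e^(3*t)*e^(3*e^(t)/2) + 252*e^(2*t)*e^(3*e^(t)/2) + 24*e^(t)*e^(3*e^(t)/2))*e^(-3/2)/16
M′′′′′(t) = (243*e^(5*t)*e^(3*e^(t)/2) + 1620*e^(4*t)*e^(3*e^(t)/2) + 2700*e^(3*t)*e^(3*e^(t)/2) + 1080*e^(2*t)*e^(3*e^(t)/2) + 48*e^(t)*e^(3*e^(t)/2))*e^(-3/2)/32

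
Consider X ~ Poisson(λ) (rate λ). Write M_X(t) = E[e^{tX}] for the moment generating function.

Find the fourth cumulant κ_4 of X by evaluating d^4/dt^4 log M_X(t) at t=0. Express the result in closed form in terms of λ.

κ_4 = K′′′′(0) = λ

M_X(t) = e^(λ*(e^(t) - 1))
K_X(t) = log M_X(t) = λ*(e^(t) - 1)
K′(t) = λ*e^(t)
K′′(t) = λ*e^(t)
K′′′(t) = λ*e^(t)
K′′′′(t) = λ*e^(t)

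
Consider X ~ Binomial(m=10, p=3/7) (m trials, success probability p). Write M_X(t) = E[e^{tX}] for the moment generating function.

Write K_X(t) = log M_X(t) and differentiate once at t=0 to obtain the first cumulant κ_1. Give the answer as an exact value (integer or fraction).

M_X(t) = (3*e^(t)/7 + 4/7)^10
K_X(t) = log M_X(t) = 10*log(3*e^(t)/7 + 4/7)
K^(1)(t) = 30*e^(t)/(3*e^(t) + 4)

κ_1 = K^(1)(0) = 30/7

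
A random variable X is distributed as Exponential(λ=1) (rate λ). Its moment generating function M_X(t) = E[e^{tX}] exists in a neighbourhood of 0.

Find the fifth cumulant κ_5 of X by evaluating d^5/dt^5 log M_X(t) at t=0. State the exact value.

κ_5 = K^(5)(0) = 24

M_X(t) = 1/(1 - t)
K_X(t) = log M_X(t) = -log(1 - t)
K^(5)(t) = -24/(t^5 - 5*t^4 + 10*t^3 - 10*t^2 + 5*t - 1)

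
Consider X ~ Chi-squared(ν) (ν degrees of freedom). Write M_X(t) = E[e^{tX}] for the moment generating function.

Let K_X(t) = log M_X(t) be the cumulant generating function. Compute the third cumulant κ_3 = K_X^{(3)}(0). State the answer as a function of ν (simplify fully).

κ_3 = K^(3)(0) = 8*ν

M_X(t) = (1 - 2*t)^(-ν/2)
K_X(t) = log M_X(t) = -ν*log(1 - 2*t)/2
K^(3)(t) = -8*ν/(8*t^3 - 12*t^2 + 6*t - 1)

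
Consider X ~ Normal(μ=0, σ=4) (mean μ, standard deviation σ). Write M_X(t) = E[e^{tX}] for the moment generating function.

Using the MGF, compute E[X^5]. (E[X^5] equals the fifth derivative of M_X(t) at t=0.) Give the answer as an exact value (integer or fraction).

M_X(t) = e^(8*t^2)
M′(t) = 16*t*e^(8*t^2)
M′′(t) = 256*t^2*e^(8*t^2) + 16*e^(8*t^2)
M′′′(t) = 4096*t^3*e^(8*t^2) + 768*t*e^(8*t^2)
M′′′′(t) = 65536*t^4*e^(8*t^2) + 24576*t^2*e^(8*t^2) + 768*e^(8*t^2)
M′′′′′(t) = 1048576*t^5*e^(8*t^2) + 655360*t^3*e^(8*t^2) + 61440*t*e^(8*t^2)

E[X^5] = M′′′′′(0) = 0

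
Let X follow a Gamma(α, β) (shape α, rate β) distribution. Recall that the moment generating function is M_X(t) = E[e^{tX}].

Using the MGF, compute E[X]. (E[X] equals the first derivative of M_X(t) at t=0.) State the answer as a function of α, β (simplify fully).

M_X(t) = (β/(β - t))^α
D[M](t) = -α*β^α*(1/(β - t))^α/(-β + t)

E[X] = D[M](0) = α/β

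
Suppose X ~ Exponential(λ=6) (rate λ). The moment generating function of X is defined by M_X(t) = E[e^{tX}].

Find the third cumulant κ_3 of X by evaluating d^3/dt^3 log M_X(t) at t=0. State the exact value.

κ_3 = K^(3)(0) = 1/108

M_X(t) = 6/(6 - t)
K_X(t) = log M_X(t) = -log(6 - t) + log(6)
K^(3)(t) = -2/(t^3 - 18*t^2 + 108*t - 216)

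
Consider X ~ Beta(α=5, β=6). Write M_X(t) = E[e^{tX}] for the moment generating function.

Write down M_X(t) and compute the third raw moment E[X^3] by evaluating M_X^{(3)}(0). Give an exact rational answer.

E[X^3] = M^(3)(0) = 35/286

M_X(t) = ₁F₁(5; 11; t)
M^(3)(t) = 35*₁F₁(8; 14; t)/286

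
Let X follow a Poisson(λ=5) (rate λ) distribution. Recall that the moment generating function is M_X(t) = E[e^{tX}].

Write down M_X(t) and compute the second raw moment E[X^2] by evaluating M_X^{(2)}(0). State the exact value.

M_X(t) = e^(5*e^(t) - 5)
M′(t) = 5*e^(-5)*e^(t)*e^(5*e^(t))
M′′(t) = (25*e^(2*t)*e^(5*e^(t)) + 5*e^(t)*e^(5*e^(t)))*e^(-5)

E[X^2] = M′′(0) = 30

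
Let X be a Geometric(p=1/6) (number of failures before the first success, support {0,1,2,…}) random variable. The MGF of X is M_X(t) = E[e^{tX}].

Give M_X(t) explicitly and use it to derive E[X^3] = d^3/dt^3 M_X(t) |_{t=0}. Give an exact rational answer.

E[X^3] = D^3[M](0) = 905

M_X(t) = 1/(6*(1 - 5*e^(t)/6))
D^3[M](t) = (125*e^(3*t) + 600*e^(2*t) + 180*e^(t))/(625*e^(4*t) - 3000*e^(3*t) + 5400*e^(2*t) - 4320*e^(t) + 1296)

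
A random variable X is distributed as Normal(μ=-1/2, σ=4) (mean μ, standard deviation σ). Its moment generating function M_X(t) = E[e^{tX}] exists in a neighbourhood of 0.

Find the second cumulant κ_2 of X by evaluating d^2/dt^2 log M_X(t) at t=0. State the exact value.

κ_2 = K′′(0) = 16

M_X(t) = e^(8*t^2 - t/2)
K_X(t) = log M_X(t) = 8*t^2 - t/2
K′(t) = 16*t - 1/2
K′′(t) = 16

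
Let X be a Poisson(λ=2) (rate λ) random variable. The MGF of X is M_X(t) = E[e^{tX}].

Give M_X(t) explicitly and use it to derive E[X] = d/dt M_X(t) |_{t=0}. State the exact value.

E[X] = D[M](0) = 2

M_X(t) = e^(2*e^(t) - 2)
D[M](t) = 2*e^(-2)*e^(t)*e^(2*e^(t))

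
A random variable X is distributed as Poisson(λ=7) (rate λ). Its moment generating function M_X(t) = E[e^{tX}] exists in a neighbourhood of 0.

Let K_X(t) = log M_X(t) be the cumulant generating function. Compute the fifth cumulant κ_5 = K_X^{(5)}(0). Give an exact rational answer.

κ_5 = K′′′′′(0) = 7

M_X(t) = e^(7*e^(t) - 7)
K_X(t) = log M_X(t) = 7*e^(t) - 7
K′(t) = 7*e^(t)
K′′(t) = 7*e^(t)
K′′′(t) = 7*e^(t)
K′′′′(t) = 7*e^(t)
K′′′′′(t) = 7*e^(t)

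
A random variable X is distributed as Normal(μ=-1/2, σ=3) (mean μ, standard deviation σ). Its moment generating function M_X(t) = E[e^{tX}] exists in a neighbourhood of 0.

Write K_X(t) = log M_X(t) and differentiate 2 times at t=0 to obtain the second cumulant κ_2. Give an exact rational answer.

M_X(t) = e^(9*t^2/2 - t/2)
K_X(t) = log M_X(t) = 9*t^2/2 - t/2
K^(2)(t) = 9

κ_2 = K^(2)(0) = 9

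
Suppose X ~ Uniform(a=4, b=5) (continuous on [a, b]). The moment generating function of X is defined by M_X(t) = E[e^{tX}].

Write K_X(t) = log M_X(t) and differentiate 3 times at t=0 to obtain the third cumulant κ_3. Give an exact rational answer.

κ_3 = d^3K/dt^3 |_{t=0} = 0

M_X(t) = (e^(5*t) - e^(4*t))/t
K_X(t) = log M_X(t) = -log(t) + log(e^(5*t) - e^(4*t))
dK/dt = (5*t*e^(t) - 4*t - e^(t) + 1)/(t*e^(t) - t)
d^2K/dt^2 = (-t^2*e^(t) + e^(2*t) - 2*e^(t) + 1)/(t^2*e^(2*t) - 2*t^2*e^(t) + t^2)
d^3K/dt^3 = (t^3*e^(2*t) + t^3*e^(t) - 2*e^(3*t) + 6*e^(2*t) - 6*e^(t) + 2)/(t^3*e^(3*t) - 3*t^3*e^(2*t) + 3*t^3*e^(t) - t^3)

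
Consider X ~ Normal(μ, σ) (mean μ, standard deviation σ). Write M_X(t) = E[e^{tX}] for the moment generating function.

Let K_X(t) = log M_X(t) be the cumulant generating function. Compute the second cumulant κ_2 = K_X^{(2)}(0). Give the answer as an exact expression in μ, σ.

M_X(t) = e^(μ*t + σ^2*t^2/2)
K_X(t) = log M_X(t) = μ*t + σ^2*t^2/2
D^2[K](t) = σ^2

κ_2 = D^2[K](0) = σ^2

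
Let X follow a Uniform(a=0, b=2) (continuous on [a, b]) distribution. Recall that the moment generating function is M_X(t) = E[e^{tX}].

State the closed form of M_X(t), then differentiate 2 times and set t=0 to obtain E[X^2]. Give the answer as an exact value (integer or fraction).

E[X^2] = d^2M/dt^2 |_{t=0} = 4/3

M_X(t) = (e^(2*t) - 1)/(2*t)
dM/dt = (2*t*e^(2*t) - e^(2*t) + 1)/(2*t^2)
d^2M/dt^2 = (2*t^2*e^(2*t) - 2*t*e^(2*t) + e^(2*t) - 1)/t^3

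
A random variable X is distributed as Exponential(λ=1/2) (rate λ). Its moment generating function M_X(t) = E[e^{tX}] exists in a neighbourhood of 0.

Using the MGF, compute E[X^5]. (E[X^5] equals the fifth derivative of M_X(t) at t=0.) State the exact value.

M_X(t) = 1/(2*(1/2 - t))
D^5[M](t) = 3840/(64*t^6 - 192*t^5 + 240*t^4 - 160*t^3 + 60*t^2 - 12*t + 1)

E[X^5] = D^5[M](0) = 3840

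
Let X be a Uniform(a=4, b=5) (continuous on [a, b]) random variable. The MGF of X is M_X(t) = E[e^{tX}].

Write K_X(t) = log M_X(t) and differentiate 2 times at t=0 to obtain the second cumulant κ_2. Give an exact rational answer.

M_X(t) = (e^(5*t) - e^(4*t))/t
K_X(t) = log M_X(t) = -log(t) + log(e^(5*t) - e^(4*t))
D^2[K](t) = (-t^2*e^(t) + e^(2*t) - 2*e^(t) + 1)/(t^2*e^(2*t) - 2*t^2*e^(t) + t^2)

κ_2 = D^2[K](0) = 1/12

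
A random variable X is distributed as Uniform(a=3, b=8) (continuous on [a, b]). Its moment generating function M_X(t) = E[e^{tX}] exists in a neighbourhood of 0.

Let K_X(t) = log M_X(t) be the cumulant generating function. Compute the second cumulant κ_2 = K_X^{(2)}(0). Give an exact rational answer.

M_X(t) = (e^(8*t) - e^(3*t))/(5*t)
K_X(t) = log M_X(t) = -log(t) + log(e^(8*t) - e^(3*t)) - log(5)
D^2[K](t) = (-25*t^2*e^(5*t) + e^(10*t) - 2*e^(5*t) + 1)/(t^2*e^(10*t) - 2*t^2*e^(5*t) + t^2)

κ_2 = D^2[K](0) = 25/12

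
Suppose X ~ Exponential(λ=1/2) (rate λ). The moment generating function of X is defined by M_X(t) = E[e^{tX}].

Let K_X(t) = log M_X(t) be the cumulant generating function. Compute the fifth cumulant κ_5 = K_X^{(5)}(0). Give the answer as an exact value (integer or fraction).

M_X(t) = 1/(2*(1/2 - t))
K_X(t) = log M_X(t) = -log(1/2 - t) - log(2)
K^(5)(t) = -768/(32*t^5 - 80*t^4 + 80*t^3 - 40*t^2 + 10*t - 1)

κ_5 = K^(5)(0) = 768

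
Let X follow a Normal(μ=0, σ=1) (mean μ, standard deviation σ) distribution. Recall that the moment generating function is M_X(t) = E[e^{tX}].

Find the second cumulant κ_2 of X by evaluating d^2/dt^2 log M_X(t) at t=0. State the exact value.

κ_2 = K^(2)(0) = 1

M_X(t) = e^(t^2/2)
K_X(t) = log M_X(t) = t^2/2
K^(2)(t) = 1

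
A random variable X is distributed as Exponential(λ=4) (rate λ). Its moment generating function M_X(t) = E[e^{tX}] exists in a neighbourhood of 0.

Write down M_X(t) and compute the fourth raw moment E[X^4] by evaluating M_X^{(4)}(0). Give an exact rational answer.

M_X(t) = 4/(4 - t)
M^(4)(t) = -96/(t^5 - 20*t^4 + 160*t^3 - 640*t^2 + 1280*t - 1024)

E[X^4] = M^(4)(0) = 3/32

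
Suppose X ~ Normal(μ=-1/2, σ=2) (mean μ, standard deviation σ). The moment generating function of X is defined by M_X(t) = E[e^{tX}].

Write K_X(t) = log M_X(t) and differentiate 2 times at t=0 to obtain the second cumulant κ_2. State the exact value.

M_X(t) = e^(2*t^2 - t/2)
K_X(t) = log M_X(t) = 2*t^2 - t/2
dK/dt = 4*t - 1/2
d^2K/dt^2 = 4

κ_2 = d^2K/dt^2 |_{t=0} = 4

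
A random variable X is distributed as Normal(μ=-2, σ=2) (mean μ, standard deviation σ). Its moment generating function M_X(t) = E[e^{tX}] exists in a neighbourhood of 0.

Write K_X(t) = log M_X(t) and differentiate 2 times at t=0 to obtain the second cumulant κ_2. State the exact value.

κ_2 = K′′(0) = 4

M_X(t) = e^(2*t^2 - 2*t)
K_X(t) = log M_X(t) = 2*t^2 - 2*t
K′(t) = 4*t - 2
K′′(t) = 4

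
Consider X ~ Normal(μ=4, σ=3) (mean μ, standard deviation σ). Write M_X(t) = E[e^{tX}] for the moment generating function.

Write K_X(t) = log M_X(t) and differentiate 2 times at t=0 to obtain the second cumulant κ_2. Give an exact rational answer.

κ_2 = d^2K/dt^2 |_{t=0} = 9

M_X(t) = e^(9*t^2/2 + 4*t)
K_X(t) = log M_X(t) = 9*t^2/2 + 4*t
dK/dt = 9*t + 4
d^2K/dt^2 = 9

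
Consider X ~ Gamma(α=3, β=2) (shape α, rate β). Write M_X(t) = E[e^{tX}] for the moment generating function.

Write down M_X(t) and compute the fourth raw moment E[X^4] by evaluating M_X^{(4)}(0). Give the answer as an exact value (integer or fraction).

E[X^4] = M^(4)(0) = 45/2

M_X(t) = 8/(2 - t)^3
M^(4)(t) = -2880/(t^7 - 14*t^6 + 84*t^5 - 280*t^4 + 560*t^3 - 672*t^2 + 448*t - 128)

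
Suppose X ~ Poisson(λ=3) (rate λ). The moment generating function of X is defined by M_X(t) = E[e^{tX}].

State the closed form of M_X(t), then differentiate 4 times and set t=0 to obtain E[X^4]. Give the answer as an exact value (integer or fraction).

E[X^4] = D^4[M](0) = 309

M_X(t) = e^(3*e^(t) - 3)
D^4[M](t) = (81*e^(4*t)*e^(3*e^(t)) + 162*e^(3*t)*e^(3*e^(t)) + 63*e^(2*t)*e^(3*e^(t)) + 3*e^(t)*e^(3*e^(t)))*e^(-3)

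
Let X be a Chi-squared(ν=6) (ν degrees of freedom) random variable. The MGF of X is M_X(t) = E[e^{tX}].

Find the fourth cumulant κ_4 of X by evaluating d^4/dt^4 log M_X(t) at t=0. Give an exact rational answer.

κ_4 = K′′′′(0) = 288

M_X(t) = (1 - 2*t)^(-3)
K_X(t) = log M_X(t) = -3*log(1 - 2*t)
K′(t) = -6/(2*t - 1)
K′′(t) = 12/(4*t^2 - 4*t + 1)
K′′′(t) = -48/(8*t^3 - 12*t^2 + 6*t - 1)
K′′′′(t) = 288/(16*t^4 - 32*t^3 + 24*t^2 - 8*t + 1)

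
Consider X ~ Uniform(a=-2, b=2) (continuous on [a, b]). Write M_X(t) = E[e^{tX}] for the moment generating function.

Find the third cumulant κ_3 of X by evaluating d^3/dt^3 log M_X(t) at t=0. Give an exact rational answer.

M_X(t) = (e^(2*t) - e^(-2*t))/(4*t)
K_X(t) = log M_X(t) = -log(t) + log(e^(2*t) - e^(-2*t)) - 2*log(2)
dK/dt = (2*t*e^(4*t) + 2*t - e^(4*t) + 1)/(t*e^(4*t) - t)
d^2K/dt^2 = (-16*t^2*e^(4*t) + e^(8*t) - 2*e^(4*t) + 1)/(t^2*e^(8*t) - 2*t^2*e^(4*t) + t^2)
d^3K/dt^3 = (64*t^3*e^(8*t) + 64*t^3*e^(4*t) - 2*e^(12*t) + 6*e^(8*t) - 6*e^(4*t) + 2)/(t^3*e^(12*t) - 3*t^3*e^(8*t) + 3*t^3*e^(4*t) - t^3)

κ_3 = d^3K/dt^3 |_{t=0} = 0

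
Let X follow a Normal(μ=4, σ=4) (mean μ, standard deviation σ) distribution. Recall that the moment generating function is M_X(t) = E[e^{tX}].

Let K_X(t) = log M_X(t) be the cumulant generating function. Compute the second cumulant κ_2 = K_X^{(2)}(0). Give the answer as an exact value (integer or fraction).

κ_2 = K′′(0) = 16

M_X(t) = e^(8*t^2 + 4*t)
K_X(t) = log M_X(t) = 8*t^2 + 4*t
K′(t) = 16*t + 4
K′′(t) = 16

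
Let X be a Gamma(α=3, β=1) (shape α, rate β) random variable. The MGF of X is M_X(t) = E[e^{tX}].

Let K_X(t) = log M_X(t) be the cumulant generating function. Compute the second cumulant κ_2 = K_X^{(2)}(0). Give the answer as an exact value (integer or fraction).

M_X(t) = (1 - t)^(-3)
K_X(t) = log M_X(t) = -3*log(1 - t)
K′(t) = -3/(t - 1)
K′′(t) = 3/(t^2 - 2*t + 1)

κ_2 = K′′(0) = 3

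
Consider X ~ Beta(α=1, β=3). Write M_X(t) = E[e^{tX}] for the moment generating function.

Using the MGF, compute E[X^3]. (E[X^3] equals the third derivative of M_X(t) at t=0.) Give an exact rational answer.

M_X(t) = ₁F₁(1; 4; t)
dM/dt = ₁F₁(2; 5; t)/4
d^2M/dt^2 = ₁F₁(3; 6; t)/10
d^3M/dt^3 = ₁F₁(4; 7; t)/20

E[X^3] = d^3M/dt^3 |_{t=0} = 1/20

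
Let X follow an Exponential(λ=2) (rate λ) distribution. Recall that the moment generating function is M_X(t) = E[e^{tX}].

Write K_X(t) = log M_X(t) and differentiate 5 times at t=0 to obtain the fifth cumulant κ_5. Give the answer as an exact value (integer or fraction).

M_X(t) = 2/(2 - t)
K_X(t) = log M_X(t) = -log(2 - t) + log(2)
D^5[K](t) = -24/(t^5 - 10*t^4 + 40*t^3 - 80*t^2 + 80*t - 32)

κ_5 = D^5[K](0) = 3/4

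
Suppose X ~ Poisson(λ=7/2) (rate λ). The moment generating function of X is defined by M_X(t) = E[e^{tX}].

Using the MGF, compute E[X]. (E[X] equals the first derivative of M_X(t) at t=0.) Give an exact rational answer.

M_X(t) = e^(7*e^(t)/2 - 7/2)
D[M](t) = 7*e^(-7/2)*e^(t)*e^(7*e^(t)/2)/2

E[X] = D[M](0) = 7/2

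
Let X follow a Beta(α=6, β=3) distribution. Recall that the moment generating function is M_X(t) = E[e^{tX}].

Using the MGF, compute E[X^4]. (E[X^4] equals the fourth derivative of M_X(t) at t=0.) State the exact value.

M_X(t) = ₁F₁(6; 9; t)
M′(t) = 2*₁F₁(7; 10; t)/3
M′′(t) = 7*₁F₁(8; 11; t)/15
M′′′(t) = 56*₁F₁(9; 12; t)/165
M′′′′(t) = 14*₁F₁(10; 13; t)/55

E[X^4] = M′′′′(0) = 14/55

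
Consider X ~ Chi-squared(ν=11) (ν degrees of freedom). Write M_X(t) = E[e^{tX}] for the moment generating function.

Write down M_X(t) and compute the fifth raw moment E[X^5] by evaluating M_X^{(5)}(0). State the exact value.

M_X(t) = (1 - 2*t)^(-11/2)

E[X^5] = D^5[M](0) = 692835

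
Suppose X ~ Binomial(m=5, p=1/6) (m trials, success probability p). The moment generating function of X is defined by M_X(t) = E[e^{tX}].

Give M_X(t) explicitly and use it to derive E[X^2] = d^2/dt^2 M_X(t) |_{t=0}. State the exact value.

M_X(t) = (e^(t)/6 + 5/6)^5
D^2[M](t) = 25*e^(5*t)/7776 + 25*e^(4*t)/486 + 125*e^(3*t)/432 + 625*e^(2*t)/972 + 3125*e^(t)/7776

E[X^2] = D^2[M](0) = 25/18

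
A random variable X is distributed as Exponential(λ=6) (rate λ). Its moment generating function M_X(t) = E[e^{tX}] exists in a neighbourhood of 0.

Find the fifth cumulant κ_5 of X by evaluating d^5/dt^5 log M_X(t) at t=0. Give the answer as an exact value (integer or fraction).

κ_5 = d^5K/dt^5 |_{t=0} = 1/324

M_X(t) = 6/(6 - t)
K_X(t) = log M_X(t) = -log(6 - t) + log(6)
dK/dt = -1/(t - 6)
d^2K/dt^2 = 1/(t^2 - 12*t + 36)
d^3K/dt^3 = -2/(t^3 - 18*t^2 + 108*t - 216)
d^4K/dt^4 = 6/(t^4 - 24*t^3 + 216*t^2 - 864*t + 1296)
d^5K/dt^5 = -24/(t^5 - 30*t^4 + 360*t^3 - 2160*t^2 + 6480*t - 7776)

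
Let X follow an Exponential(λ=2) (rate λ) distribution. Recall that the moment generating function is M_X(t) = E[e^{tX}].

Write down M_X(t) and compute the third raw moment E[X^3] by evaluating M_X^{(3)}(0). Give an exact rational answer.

M_X(t) = 2/(2 - t)
M′(t) = 2/(t^2 - 4*t + 4)
M′′(t) = -4/(t^3 - 6*t^2 + 12*t - 8)
M′′′(t) = 12/(t^4 - 8*t^3 + 24*t^2 - 32*t + 16)

E[X^3] = M′′′(0) = 3/4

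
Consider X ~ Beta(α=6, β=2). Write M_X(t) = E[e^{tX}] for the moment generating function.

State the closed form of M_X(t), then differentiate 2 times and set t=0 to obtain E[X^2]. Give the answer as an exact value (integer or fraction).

E[X^2] = D^2[M](0) = 7/12

M_X(t) = ₁F₁(6; 8; t)
D^2[M](t) = 7*₁F₁(8; 10; t)/12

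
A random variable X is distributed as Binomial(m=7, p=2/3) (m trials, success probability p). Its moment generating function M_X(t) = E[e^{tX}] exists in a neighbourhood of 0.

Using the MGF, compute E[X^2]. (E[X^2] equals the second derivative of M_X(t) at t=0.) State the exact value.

E[X^2] = d^2M/dt^2 |_{t=0} = 70/3

M_X(t) = (2*e^(t)/3 + 1/3)^7
dM/dt = 896*e^(7*t)/2187 + 896*e^(6*t)/729 + 1120*e^(5*t)/729 + 2240*e^(4*t)/2187 + 280*e^(3*t)/729 + 56*e^(2*t)/729 + 14*e^(t)/2187
d^2M/dt^2 = 6272*e^(7*t)/2187 + 1792*e^(6*t)/243 + 5600*e^(5*t)/729 + 8960*e^(4*t)/2187 + 280*e^(3*t)/243 + 112*e^(2*t)/729 + 14*e^(t)/2187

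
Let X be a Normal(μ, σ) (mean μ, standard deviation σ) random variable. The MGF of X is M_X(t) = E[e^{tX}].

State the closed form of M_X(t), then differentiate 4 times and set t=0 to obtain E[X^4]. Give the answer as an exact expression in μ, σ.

E[X^4] = d^4M/dt^4 |_{t=0} = μ^4 + 6*μ^2*σ^2 + 3*σ^4

M_X(t) = e^(μ*t + σ^2*t^2/2)
dM/dt = μ*e^(μ*t)*e^(σ^2*t^2/2) + σ^2*t*e^(μ*t)*e^(σ^2*t^2/2)
d^2M/dt^2 = μ^2*e^(μ*t)*e^(σ^2*t^2/2) + 2*μ*σ^2*t*e^(μ*t)*e^(σ^2*t^2/2) + σ^4*t^2*e^(μ*t)*e^(σ^2*t^2/2) + σ^2*e^(μ*t)*e^(σ^2*t^2/2)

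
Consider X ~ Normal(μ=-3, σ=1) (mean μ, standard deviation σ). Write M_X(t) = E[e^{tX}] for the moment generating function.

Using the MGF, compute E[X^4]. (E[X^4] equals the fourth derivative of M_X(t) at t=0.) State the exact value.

E[X^4] = M′′′′(0) = 138

M_X(t) = e^(t^2/2 - 3*t)
M′(t) = t*e^(-3*t)*e^(t^2/2) - 3*e^(-3*t)*e^(t^2/2)
M′′(t) = (t^2*e^(t^2/2) - 6*t*e^(t^2/2) + 10*e^(t^2/2))*e^(-3*t)
M′′′(t) = (t^3*e^(t^2/2) - 9*t^2*e^(t^2/2) + 30*t*e^(t^2/2) - 36*e^(t^2/2))*e^(-3*t)
M′′′′(t) = (t^4*e^(t^2/2) - 12*t^3*e^(t^2/2) + 60*t^2*e^(t^2/2) - 144*t*e^(t^2/2) + 138*e^(t^2/2))*e^(-3*t)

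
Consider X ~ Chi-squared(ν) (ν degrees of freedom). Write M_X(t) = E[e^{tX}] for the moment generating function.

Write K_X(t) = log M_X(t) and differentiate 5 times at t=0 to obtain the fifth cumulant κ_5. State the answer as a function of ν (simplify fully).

M_X(t) = (1 - 2*t)^(-ν/2)
K_X(t) = log M_X(t) = -ν*log(1 - 2*t)/2
dK/dt = -ν/(2*t - 1)
d^2K/dt^2 = 2*ν/(4*t^2 - 4*t + 1)
d^3K/dt^3 = -8*ν/(8*t^3 - 12*t^2 + 6*t - 1)
d^4K/dt^4 = 48*ν/(16*t^4 - 32*t^3 + 24*t^2 - 8*t + 1)
d^5K/dt^5 = -384*ν/(32*t^5 - 80*t^4 + 80*t^3 - 40*t^2 + 10*t - 1)

κ_5 = d^5K/dt^5 |_{t=0} = 384*ν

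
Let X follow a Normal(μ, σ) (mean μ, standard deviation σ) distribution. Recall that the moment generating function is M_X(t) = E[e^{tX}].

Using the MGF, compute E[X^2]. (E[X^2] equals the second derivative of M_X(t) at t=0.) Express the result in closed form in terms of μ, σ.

E[X^2] = M^(2)(0) = μ^2 + σ^2

M_X(t) = e^(μ*t + σ^2*t^2/2)
M^(2)(t) = μ^2*e^(μ*t)*e^(σ^2*t^2/2) + 2*μ*σ^2*t*e^(μ*t)*e^(σ^2*t^2/2) + σ^4*t^2*e^(μ*t)*e^(σ^2*t^2/2) + σ^2*e^(μ*t)*e^(σ^2*t^2/2)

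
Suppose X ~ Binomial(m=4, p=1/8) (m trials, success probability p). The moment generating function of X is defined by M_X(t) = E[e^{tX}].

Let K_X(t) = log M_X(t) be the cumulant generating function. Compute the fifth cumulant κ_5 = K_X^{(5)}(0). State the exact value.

κ_5 = K′′′′′(0) = -105/1024

M_X(t) = (e^(t)/8 + 7/8)^4
K_X(t) = log M_X(t) = 4*log(e^(t)/8 + 7/8)
K′(t) = 4*e^(t)/(e^(t) + 7)
K′′(t) = 28*e^(t)/(e^(2*t) + 14*e^(t) + 49)
K′′′(t) = (-28*e^(2*t) + 196*e^(t))/(e^(3*t) + 21*e^(2*t) + 147*e^(t) + 343)
K′′′′(t) = (28*e^(3*t) - 784*e^(2*t) + 1372*e^(t))/(e^(4*t) + 28*e^(3*t) + 294*e^(2*t) + 1372*e^(t) + 2401)
K′′′′′(t) = (-28*e^(4*t) + 2156*e^(3*t) - 15092*e^(2*t) + 9604*e^(t))/(e^(5*t) + 35*e^(4*t) + 490*e^(3*t) + 3430*e^(2*t) + 12005*e^(t) + 16807)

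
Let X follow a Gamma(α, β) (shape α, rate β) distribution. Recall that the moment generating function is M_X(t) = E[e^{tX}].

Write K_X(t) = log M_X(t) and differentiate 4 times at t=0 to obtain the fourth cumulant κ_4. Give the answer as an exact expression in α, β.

M_X(t) = (β/(β - t))^α
K_X(t) = log M_X(t) = α*(log(β) - log(β - t))
K′(t) = -α/(-β + t)
K′′(t) = α/(β^2 - 2*β*t + t^2)
K′′′(t) = -2*α/(-β^3 + 3*β^2*t - 3*β*t^2 + t^3)
K′′′′(t) = 6*α/(β^4 - 4*β^3*t + 6*β^2*t^2 - 4*β*t^3 + t^4)

κ_4 = K′′′′(0) = 6*α/β^4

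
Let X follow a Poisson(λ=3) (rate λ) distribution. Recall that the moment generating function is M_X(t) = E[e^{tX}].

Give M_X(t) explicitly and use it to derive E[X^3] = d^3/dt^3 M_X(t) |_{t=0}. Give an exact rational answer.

M_X(t) = e^(3*e^(t) - 3)
M^(3)(t) = (27*e^(3*t)*e^(3*e^(t)) + 27*e^(2*t)*e^(3*e^(t)) + 3*e^(t)*e^(3*e^(t)))*e^(-3)

E[X^3] = M^(3)(0) = 57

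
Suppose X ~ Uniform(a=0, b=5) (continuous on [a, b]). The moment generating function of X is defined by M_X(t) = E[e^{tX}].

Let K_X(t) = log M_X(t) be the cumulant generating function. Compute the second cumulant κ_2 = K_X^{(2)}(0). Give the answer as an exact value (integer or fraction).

M_X(t) = (e^(5*t) - 1)/(5*t)
K_X(t) = log M_X(t) = -log(t) + log(e^(5*t) - 1) - log(5)
D^2[K](t) = (-25*t^2*e^(5*t) + e^(10*t) - 2*e^(5*t) + 1)/(t^2*e^(10*t) - 2*t^2*e^(5*t) + t^2)

κ_2 = D^2[K](0) = 25/12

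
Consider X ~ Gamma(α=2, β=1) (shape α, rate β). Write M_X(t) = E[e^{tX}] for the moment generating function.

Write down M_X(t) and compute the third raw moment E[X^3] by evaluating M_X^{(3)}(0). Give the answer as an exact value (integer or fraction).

E[X^3] = M^(3)(0) = 24

M_X(t) = (1 - t)^(-2)
M^(3)(t) = -24/(t^5 - 5*t^4 + 10*t^3 - 10*t^2 + 5*t - 1)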